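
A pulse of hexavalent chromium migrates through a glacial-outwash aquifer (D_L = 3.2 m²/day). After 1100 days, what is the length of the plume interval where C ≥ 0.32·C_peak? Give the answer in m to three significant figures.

253 m

The plume is Gaussian with σ = √(2Dt) = √(2 × 3.2 × 1100) = 83.90 m.
C/C_peak = exp(−Δx²/(2σ²)) = 0.32 ⇒ Δx = σ·√(−2 ln 0.32) = 83.90 × 1.510 = 126.7 m.
Width = 2Δx = 253 m.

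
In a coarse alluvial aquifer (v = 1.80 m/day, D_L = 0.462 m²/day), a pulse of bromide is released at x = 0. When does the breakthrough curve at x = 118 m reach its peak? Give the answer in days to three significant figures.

For the 1D instantaneous-source solution, setting ∂C/∂t = 0 at fixed x gives v²t² + 2Dt − x² = 0, so t = (√(D² + v²x²) − D)/v².
√(D² + v²x²) = √(0.462² + 1.80² × 118²) = 212.4; v² = 3.24.
t = (212.4 − 0.462)/3.24 = 65.4 days (vs. the pure-advection estimate x/v = 65.6 d).

65.4 days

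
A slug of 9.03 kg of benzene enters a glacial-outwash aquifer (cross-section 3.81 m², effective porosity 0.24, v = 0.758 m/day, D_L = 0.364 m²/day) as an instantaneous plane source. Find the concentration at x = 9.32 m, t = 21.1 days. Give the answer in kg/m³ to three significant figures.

For an instantaneous plane source, C(x,t) = M/(n_e·A·√(4πDt)) · exp(−(x−vt)²/(4Dt)), with n_e·A the pore (flow) area.
Plume center vt = 0.758 × 21.1 = 15.9938 m, so the well at 9.32 m is 6.6738 m upgradient of the peak.
√(4πDt) = 9.824 m, giving peak height M/(n_e·A·√(4πDt)) = 9.03/(0.24 × 3.81 × 9.824) = 1.005 kg/m³.
(x−vt)²/(4Dt) = (-6.6738)²/(4 × 0.364 × 21.1) = 1.450; exp(−1.450) = 0.2346.
C = 1.005 × 0.2346 = 0.236 kg/m³.

0.236 kg/m³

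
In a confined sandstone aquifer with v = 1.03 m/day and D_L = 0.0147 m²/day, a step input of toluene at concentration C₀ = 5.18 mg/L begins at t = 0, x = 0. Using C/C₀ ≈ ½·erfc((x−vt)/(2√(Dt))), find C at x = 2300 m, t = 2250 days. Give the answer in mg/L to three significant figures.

For a continuous step input, C/C₀ ≈ ½·erfc((x−vt)/(2√(Dt))).
vt = 1.03 × 2250 = 2317.5 m and 2√(Dt) = 2√(0.0147 × 2250) = 11.50 m.
Argument (x−vt)/(2√(Dt)) = (2300 − 2317.5)/11.50 = -1.522; ½·erfc(-1.522) = 0.9843.
C = 5.18 × 0.9843 = 5.10 mg/L.

5.10 mg/L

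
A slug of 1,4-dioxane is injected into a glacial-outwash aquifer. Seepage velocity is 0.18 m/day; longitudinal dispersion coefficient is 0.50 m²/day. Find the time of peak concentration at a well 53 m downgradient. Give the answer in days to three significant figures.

For the 1D instantaneous-source solution, setting ∂C/∂t = 0 at fixed x gives v²t² + 2Dt − x² = 0, so t = (√(D² + v²x²) − D)/v².
√(D² + v²x²) = √(0.50² + 0.18² × 53²) = 9.553; v² = 0.0324.
t = (9.553 − 0.50)/0.0324 = 279 days (vs. the pure-advection estimate x/v = 294 d).

279 days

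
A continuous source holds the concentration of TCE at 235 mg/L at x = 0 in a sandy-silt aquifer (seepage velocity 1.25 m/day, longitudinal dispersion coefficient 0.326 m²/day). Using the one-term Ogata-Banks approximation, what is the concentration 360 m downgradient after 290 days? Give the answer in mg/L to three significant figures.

134 mg/L

For a continuous step input, C/C₀ ≈ ½·erfc((x−vt)/(2√(Dt))).
vt = 1.25 × 290 = 362.5 m and 2√(Dt) = 2√(0.326 × 290) = 19.45 m.
Argument (x−vt)/(2√(Dt)) = (360 − 362.5)/19.45 = -0.1285; ½·erfc(-0.1285) = 0.5721.
C = 235 × 0.5721 = 134 mg/L.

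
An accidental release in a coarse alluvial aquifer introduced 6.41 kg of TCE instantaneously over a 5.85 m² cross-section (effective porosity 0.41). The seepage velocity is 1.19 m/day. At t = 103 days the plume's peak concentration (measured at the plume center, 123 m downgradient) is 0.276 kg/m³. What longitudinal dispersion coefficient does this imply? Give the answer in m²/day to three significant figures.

At the plume center C_max = M/(n_e·A·√(4πDt)), so D = M²/(4πt·(n_e·A·C_max)²).
n_e·A·C_max = 0.41 × 5.85 × 0.276 = 0.6620 kg/m.
D = 6.41²/(4π × 103 × 0.6620²) = 0.0724 m²/day.

0.0724 m²/day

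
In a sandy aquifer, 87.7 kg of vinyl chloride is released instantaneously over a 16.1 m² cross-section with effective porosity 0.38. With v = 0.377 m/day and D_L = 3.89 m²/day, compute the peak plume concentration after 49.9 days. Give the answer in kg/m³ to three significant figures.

The peak of an instantaneous 1D plume sits at x = vt; there the Gaussian factor is 1 and C_max = M/(n_e·A·√(4πDt)), where n_e·A is the pore area the mass is dissolved in.
√(4πDt) = √(4π × 3.89 × 49.9) = 49.39 m, so C_max = 87.7/(0.38 × 16.1 × 49.39) = 0.290 kg/m³.

0.290 kg/m³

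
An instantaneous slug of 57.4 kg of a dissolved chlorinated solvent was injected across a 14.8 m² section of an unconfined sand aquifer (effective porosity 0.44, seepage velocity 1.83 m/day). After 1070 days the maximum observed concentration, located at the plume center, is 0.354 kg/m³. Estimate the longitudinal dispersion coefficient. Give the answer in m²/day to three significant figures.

0.0461 m²/day

At the plume center C_max = M/(n_e·A·√(4πDt)), so D = M²/(4πt·(n_e·A·C_max)²).
n_e·A·C_max = 0.44 × 14.8 × 0.354 = 2.305 kg/m.
D = 57.4²/(4π × 1070 × 2.305²) = 0.0461 m²/day.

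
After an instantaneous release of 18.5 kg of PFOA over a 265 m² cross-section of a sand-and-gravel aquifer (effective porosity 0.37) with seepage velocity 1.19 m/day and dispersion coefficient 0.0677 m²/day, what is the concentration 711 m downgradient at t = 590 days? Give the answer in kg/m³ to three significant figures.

0.00513 kg/m³

For an instantaneous plane source, C(x,t) = M/(n_e·A·√(4πDt)) · exp(−(x−vt)²/(4Dt)), with n_e·A the pore (flow) area.
Plume center vt = 1.19 × 590 = 702.1 m, so the well at 711 m is 8.9 m downgradient of the peak.
√(4πDt) = 22.40 m, giving peak height M/(n_e·A·√(4πDt)) = 18.5/(0.37 × 265 × 22.40) = 0.008423 kg/m³.
(x−vt)²/(4Dt) = (8.9)²/(4 × 0.0677 × 590) = 0.4958; exp(−0.4958) = 0.6091.
C = 0.008423 × 0.6091 = 0.00513 kg/m³.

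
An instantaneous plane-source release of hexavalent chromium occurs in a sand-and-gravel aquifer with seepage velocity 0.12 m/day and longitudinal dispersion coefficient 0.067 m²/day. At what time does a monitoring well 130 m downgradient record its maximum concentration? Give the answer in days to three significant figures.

For the 1D instantaneous-source solution, setting ∂C/∂t = 0 at fixed x gives v²t² + 2Dt − x² = 0, so t = (√(D² + v²x²) − D)/v².
√(D² + v²x²) = √(0.067² + 0.12² × 130²) = 15.60; v² = 0.0144.
t = (15.60 − 0.067)/0.0144 = 1080 days (vs. the pure-advection estimate x/v = 1080 d).

1080 days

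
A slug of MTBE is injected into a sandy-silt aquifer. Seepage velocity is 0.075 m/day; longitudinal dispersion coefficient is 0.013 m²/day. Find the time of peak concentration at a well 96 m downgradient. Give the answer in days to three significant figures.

For the 1D instantaneous-source solution, setting ∂C/∂t = 0 at fixed x gives v²t² + 2Dt − x² = 0, so t = (√(D² + v²x²) − D)/v².
√(D² + v²x²) = √(0.013² + 0.075² × 96²) = 7.200; v² = 0.005625.
t = (7.200 − 0.013)/0.005625 = 1280 days (vs. the pure-advection estimate x/v = 1280 d).

1280 days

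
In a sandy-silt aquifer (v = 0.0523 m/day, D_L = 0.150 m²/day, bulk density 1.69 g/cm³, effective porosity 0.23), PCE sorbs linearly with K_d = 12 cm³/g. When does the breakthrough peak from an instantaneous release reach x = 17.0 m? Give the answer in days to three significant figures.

24500 days

Retardation factor R = 1 + ρ_b·K_d/n = 1 + 1.69 × 12/0.23 = 89.17.
Sorption retards both mechanisms: v_R = v/R = 0.0005865 m/day, D_R = D/R = 0.001682 m²/day.
Peak time from v_R²t² + 2D_R t − x² = 0: t = (√(D_R² + v_R²x²) − D_R)/v_R².
√(D_R² + v_R²x²) = √(0.001682² + 0.0005865² × 17.0²) = 0.01011; v_R² = 3.440e-07.
t = (0.01011 − 0.001682)/3.440e-07 = 24500 days.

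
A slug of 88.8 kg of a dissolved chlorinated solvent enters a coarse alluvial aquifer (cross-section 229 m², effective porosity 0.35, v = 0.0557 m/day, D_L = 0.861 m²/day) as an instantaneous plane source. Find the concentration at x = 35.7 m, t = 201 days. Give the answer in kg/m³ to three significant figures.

For an instantaneous plane source, C(x,t) = M/(n_e·A·√(4πDt)) · exp(−(x−vt)²/(4Dt)), with n_e·A the pore (flow) area.
Plume center vt = 0.0557 × 201 = 11.1957 m, so the well at 35.7 m is 24.5043 m downgradient of the peak.
√(4πDt) = 46.63 m, giving peak height M/(n_e·A·√(4πDt)) = 88.8/(0.35 × 229 × 46.63) = 0.02376 kg/m³.
(x−vt)²/(4Dt) = (24.5043)²/(4 × 0.861 × 201) = 0.8674; exp(−0.8674) = 0.4200.
C = 0.02376 × 0.4200 = 0.00998 kg/m³.

0.00998 kg/m³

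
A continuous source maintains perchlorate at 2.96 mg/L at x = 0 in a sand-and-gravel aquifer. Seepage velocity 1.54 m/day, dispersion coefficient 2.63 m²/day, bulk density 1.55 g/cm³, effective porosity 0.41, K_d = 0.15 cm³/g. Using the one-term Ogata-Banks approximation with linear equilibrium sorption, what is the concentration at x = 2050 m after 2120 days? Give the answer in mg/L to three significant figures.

1.94 mg/L

Retardation factor R = 1 + ρ_b·K_d/n = 1 + 1.55 × 0.15/0.41 = 1.567.
Sorption retards both mechanisms: v_R = v/R = 0.9828 m/day, D_R = D/R = 1.678 m²/day.
v_R·t = 0.9828 × 2120 = 2083.536 m; 2√(D_R t) = 119.3 m; argument = (2050 − 2083.536)/119.3 = -0.2811.
C = C₀ × ½·erfc(-0.2811) = 2.96 × 0.6545 = 1.94 mg/L.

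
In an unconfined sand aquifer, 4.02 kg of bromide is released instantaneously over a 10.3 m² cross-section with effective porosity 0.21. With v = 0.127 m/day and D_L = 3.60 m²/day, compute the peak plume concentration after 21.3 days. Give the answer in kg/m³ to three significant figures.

0.0599 kg/m³

The peak of an instantaneous 1D plume sits at x = vt; there the Gaussian factor is 1 and C_max = M/(n_e·A·√(4πDt)), where n_e·A is the pore area the mass is dissolved in.
√(4πDt) = √(4π × 3.60 × 21.3) = 31.04 m, so C_max = 4.02/(0.21 × 10.3 × 31.04) = 0.0599 kg/m³.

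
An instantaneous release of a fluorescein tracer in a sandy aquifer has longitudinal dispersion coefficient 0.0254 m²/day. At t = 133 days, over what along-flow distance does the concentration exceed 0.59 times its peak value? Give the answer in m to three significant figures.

5.34 m

The plume is Gaussian with σ = √(2Dt) = √(2 × 0.0254 × 133) = 2.599 m.
C/C_peak = exp(−Δx²/(2σ²)) = 0.59 ⇒ Δx = σ·√(−2 ln 0.59) = 2.599 × 1.027 = 2.669 m.
Width = 2Δx = 5.34 m.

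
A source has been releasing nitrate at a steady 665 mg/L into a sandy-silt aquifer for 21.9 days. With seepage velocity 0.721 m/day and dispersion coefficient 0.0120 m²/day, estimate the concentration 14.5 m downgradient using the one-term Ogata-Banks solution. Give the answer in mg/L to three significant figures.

For a continuous step input, C/C₀ ≈ ½·erfc((x−vt)/(2√(Dt))).
vt = 0.721 × 21.9 = 15.7899 m and 2√(Dt) = 2√(0.0120 × 21.9) = 1.025 m.
Argument (x−vt)/(2√(Dt)) = (14.5 − 15.7899)/1.025 = -1.258; ½·erfc(-1.258) = 0.9624.
C = 665 × 0.9624 = 640 mg/L.

640 mg/L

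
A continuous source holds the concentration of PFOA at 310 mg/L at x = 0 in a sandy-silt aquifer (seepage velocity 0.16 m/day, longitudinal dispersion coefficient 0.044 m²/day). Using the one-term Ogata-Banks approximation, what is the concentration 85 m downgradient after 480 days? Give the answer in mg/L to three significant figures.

For a continuous step input, C/C₀ ≈ ½·erfc((x−vt)/(2√(Dt))).
vt = 0.16 × 480 = 76.8 m and 2√(Dt) = 2√(0.044 × 480) = 9.191 m.
Argument (x−vt)/(2√(Dt)) = (85 − 76.8)/9.191 = 0.8922; ½·erfc(0.8922) = 0.1035.
C = 310 × 0.1035 = 32.1 mg/L.

32.1 mg/L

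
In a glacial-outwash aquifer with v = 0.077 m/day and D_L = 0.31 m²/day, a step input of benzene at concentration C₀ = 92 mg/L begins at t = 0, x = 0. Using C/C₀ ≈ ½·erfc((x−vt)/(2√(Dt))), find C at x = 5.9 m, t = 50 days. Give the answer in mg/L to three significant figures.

32.8 mg/L

For a continuous step input, C/C₀ ≈ ½·erfc((x−vt)/(2√(Dt))).
vt = 0.077 × 50 = 3.85 m and 2√(Dt) = 2√(0.31 × 50) = 7.874 m.
Argument (x−vt)/(2√(Dt)) = (5.9 − 3.85)/7.874 = 0.2604; ½·erfc(0.2604) = 0.3563.
C = 92 × 0.3563 = 32.8 mg/L.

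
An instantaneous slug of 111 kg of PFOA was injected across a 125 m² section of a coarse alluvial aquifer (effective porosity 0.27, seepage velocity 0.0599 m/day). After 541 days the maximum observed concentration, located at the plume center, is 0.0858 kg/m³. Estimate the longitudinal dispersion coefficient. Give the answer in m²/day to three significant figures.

0.216 m²/day

At the plume center C_max = M/(n_e·A·√(4πDt)), so D = M²/(4πt·(n_e·A·C_max)²).
n_e·A·C_max = 0.27 × 125 × 0.0858 = 2.896 kg/m.
D = 111²/(4π × 541 × 2.896²) = 0.216 m²/day.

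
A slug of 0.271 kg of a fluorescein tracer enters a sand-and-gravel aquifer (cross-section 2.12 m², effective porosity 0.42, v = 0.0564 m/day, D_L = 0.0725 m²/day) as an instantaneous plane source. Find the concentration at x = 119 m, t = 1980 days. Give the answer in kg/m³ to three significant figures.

For an instantaneous plane source, C(x,t) = M/(n_e·A·√(4πDt)) · exp(−(x−vt)²/(4Dt)), with n_e·A the pore (flow) area.
Plume center vt = 0.0564 × 1980 = 111.672 m, so the well at 119 m is 7.328 m downgradient of the peak.
√(4πDt) = 42.47 m, giving peak height M/(n_e·A·√(4πDt)) = 0.271/(0.42 × 2.12 × 42.47) = 0.007166 kg/m³.
(x−vt)²/(4Dt) = (7.328)²/(4 × 0.0725 × 1980) = 0.09352; exp(−0.09352) = 0.9107.
C = 0.007166 × 0.9107 = 0.00653 kg/m³.

0.00653 kg/m³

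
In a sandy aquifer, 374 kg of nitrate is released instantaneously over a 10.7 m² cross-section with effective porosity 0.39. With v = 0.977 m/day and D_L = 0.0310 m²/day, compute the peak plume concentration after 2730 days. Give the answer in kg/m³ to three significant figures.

2.75 kg/m³

The peak of an instantaneous 1D plume sits at x = vt; there the Gaussian factor is 1 and C_max = M/(n_e·A·√(4πDt)), where n_e·A is the pore area the mass is dissolved in.
√(4πDt) = √(4π × 0.0310 × 2730) = 32.61 m, so C_max = 374/(0.39 × 10.7 × 32.61) = 2.75 kg/m³.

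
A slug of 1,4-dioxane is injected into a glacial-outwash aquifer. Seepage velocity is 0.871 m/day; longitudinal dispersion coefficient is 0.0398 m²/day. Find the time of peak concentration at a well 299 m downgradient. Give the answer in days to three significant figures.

343 days

For the 1D instantaneous-source solution, setting ∂C/∂t = 0 at fixed x gives v²t² + 2Dt − x² = 0, so t = (√(D² + v²x²) − D)/v².
√(D² + v²x²) = √(0.0398² + 0.871² × 299²) = 260.4; v² = 0.758641.
t = (260.4 − 0.0398)/0.758641 = 343 days (vs. the pure-advection estimate x/v = 343 d).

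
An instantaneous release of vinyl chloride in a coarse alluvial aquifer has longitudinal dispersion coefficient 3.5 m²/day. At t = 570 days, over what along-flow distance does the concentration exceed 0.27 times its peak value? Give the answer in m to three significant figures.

204 m

The plume is Gaussian with σ = √(2Dt) = √(2 × 3.5 × 570) = 63.17 m.
C/C_peak = exp(−Δx²/(2σ²)) = 0.27 ⇒ Δx = σ·√(−2 ln 0.27) = 63.17 × 1.618 = 102.2 m.
Width = 2Δx = 204 m.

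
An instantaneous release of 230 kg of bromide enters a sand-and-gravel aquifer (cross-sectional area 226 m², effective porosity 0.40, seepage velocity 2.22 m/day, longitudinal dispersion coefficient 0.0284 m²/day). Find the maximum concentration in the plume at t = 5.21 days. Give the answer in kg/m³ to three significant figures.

1.87 kg/m³

The peak of an instantaneous 1D plume sits at x = vt; there the Gaussian factor is 1 and C_max = M/(n_e·A·√(4πDt)), where n_e·A is the pore area the mass is dissolved in.
√(4πDt) = √(4π × 0.0284 × 5.21) = 1.364 m, so C_max = 230/(0.40 × 226 × 1.364) = 1.87 kg/m³.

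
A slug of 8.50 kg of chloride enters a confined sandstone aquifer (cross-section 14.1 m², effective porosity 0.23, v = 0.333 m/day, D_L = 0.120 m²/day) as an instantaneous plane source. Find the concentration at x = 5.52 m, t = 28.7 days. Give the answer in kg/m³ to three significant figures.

For an instantaneous plane source, C(x,t) = M/(n_e·A·√(4πDt)) · exp(−(x−vt)²/(4Dt)), with n_e·A the pore (flow) area.
Plume center vt = 0.333 × 28.7 = 9.5571 m, so the well at 5.52 m is 4.0371 m upgradient of the peak.
√(4πDt) = 6.579 m, giving peak height M/(n_e·A·√(4πDt)) = 8.50/(0.23 × 14.1 × 6.579) = 0.3984 kg/m³.
(x−vt)²/(4Dt) = (-4.0371)²/(4 × 0.120 × 28.7) = 1.183; exp(−1.183) = 0.3064.
C = 0.3984 × 0.3064 = 0.122 kg/m³.

0.122 kg/m³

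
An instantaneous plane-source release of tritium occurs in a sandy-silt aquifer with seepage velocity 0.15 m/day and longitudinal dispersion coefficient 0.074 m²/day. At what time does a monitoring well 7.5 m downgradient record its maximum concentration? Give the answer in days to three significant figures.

46.8 days

For the 1D instantaneous-source solution, setting ∂C/∂t = 0 at fixed x gives v²t² + 2Dt − x² = 0, so t = (√(D² + v²x²) − D)/v².
√(D² + v²x²) = √(0.074² + 0.15² × 7.5²) = 1.127; v² = 0.0225.
t = (1.127 − 0.074)/0.0225 = 46.8 days (vs. the pure-advection estimate x/v = 50.0 d).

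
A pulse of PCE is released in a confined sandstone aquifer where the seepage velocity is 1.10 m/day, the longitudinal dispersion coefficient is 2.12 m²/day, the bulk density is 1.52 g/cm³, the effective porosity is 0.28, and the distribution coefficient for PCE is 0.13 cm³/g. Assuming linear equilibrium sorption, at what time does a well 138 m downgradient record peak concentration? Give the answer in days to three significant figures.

Retardation factor R = 1 + ρ_b·K_d/n = 1 + 1.52 × 0.13/0.28 = 1.706.
Sorption retards both mechanisms: v_R = v/R = 0.6448 m/day, D_R = D/R = 1.243 m²/day.
Peak time from v_R²t² + 2D_R t − x² = 0: t = (√(D_R² + v_R²x²) − D_R)/v_R².
√(D_R² + v_R²x²) = √(1.243² + 0.6448² × 138²) = 88.99; v_R² = 0.4158.
t = (88.99 − 1.243)/0.4158 = 211 days.

211 days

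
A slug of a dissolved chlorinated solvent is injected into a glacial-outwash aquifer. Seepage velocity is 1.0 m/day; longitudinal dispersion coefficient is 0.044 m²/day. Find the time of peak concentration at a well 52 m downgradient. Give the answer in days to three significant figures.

For the 1D instantaneous-source solution, setting ∂C/∂t = 0 at fixed x gives v²t² + 2Dt − x² = 0, so t = (√(D² + v²x²) − D)/v².
√(D² + v²x²) = √(0.044² + 1.0² × 52²) = 52.00; v² = 1.
t = (52.00 − 0.044)/1 = 52.0 days (vs. the pure-advection estimate x/v = 52.0 d).

52.0 days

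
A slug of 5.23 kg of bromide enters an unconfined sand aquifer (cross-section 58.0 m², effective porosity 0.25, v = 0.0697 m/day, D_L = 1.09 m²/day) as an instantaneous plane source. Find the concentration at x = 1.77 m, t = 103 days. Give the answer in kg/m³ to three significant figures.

0.00900 kg/m³

For an instantaneous plane source, C(x,t) = M/(n_e·A·√(4πDt)) · exp(−(x−vt)²/(4Dt)), with n_e·A the pore (flow) area.
Plume center vt = 0.0697 × 103 = 7.1791 m, so the well at 1.77 m is 5.4091 m upgradient of the peak.
√(4πDt) = 37.56 m, giving peak height M/(n_e·A·√(4πDt)) = 5.23/(0.25 × 58.0 × 37.56) = 0.009603 kg/m³.
(x−vt)²/(4Dt) = (-5.4091)²/(4 × 1.09 × 103) = 0.06515; exp(−0.06515) = 0.9369.
C = 0.009603 × 0.9369 = 0.00900 kg/m³.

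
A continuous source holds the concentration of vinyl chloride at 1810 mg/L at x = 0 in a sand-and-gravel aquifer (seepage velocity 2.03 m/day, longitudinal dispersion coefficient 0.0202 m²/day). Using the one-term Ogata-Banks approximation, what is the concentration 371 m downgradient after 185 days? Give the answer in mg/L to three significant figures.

1720 mg/L

For a continuous step input, C/C₀ ≈ ½·erfc((x−vt)/(2√(Dt))).
vt = 2.03 × 185 = 375.55 m and 2√(Dt) = 2√(0.0202 × 185) = 3.866 m.
Argument (x−vt)/(2√(Dt)) = (371 − 375.55)/3.866 = -1.177; ½·erfc(-1.177) = 0.9520.
C = 1810 × 0.9520 = 1720 mg/L.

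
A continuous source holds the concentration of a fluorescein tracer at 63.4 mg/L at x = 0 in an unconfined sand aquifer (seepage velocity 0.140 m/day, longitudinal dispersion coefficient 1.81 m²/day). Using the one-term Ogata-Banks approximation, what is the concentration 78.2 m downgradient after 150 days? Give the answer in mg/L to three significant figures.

0.447 mg/L

For a continuous step input, C/C₀ ≈ ½·erfc((x−vt)/(2√(Dt))).
vt = 0.140 × 150 = 21 m and 2√(Dt) = 2√(1.81 × 150) = 32.95 m.
Argument (x−vt)/(2√(Dt)) = (78.2 − 21)/32.95 = 1.736; ½·erfc(1.736) = 0.007043.
C = 63.4 × 0.007043 = 0.447 mg/L.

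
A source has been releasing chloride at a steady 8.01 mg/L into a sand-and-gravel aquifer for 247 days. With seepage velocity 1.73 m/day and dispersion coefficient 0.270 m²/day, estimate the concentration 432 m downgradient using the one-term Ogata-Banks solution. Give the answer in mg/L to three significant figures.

2.74 mg/L

For a continuous step input, C/C₀ ≈ ½·erfc((x−vt)/(2√(Dt))).
vt = 1.73 × 247 = 427.31 m and 2√(Dt) = 2√(0.270 × 247) = 16.33 m.
Argument (x−vt)/(2√(Dt)) = (432 − 427.31)/16.33 = 0.2872; ½·erfc(0.2872) = 0.3423.
C = 8.01 × 0.3423 = 2.74 mg/L.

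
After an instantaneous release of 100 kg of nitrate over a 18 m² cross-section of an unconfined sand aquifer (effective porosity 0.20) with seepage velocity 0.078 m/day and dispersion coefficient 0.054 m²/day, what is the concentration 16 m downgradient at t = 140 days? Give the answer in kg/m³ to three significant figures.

For an instantaneous plane source, C(x,t) = M/(n_e·A·√(4πDt)) · exp(−(x−vt)²/(4Dt)), with n_e·A the pore (flow) area.
Plume center vt = 0.078 × 140 = 10.92 m, so the well at 16 m is 5.08 m downgradient of the peak.
√(4πDt) = 9.747 m, giving peak height M/(n_e·A·√(4πDt)) = 100/(0.20 × 18 × 9.747) = 2.850 kg/m³.
(x−vt)²/(4Dt) = (5.08)²/(4 × 0.054 × 140) = 0.8534; exp(−0.8534) = 0.4260.
C = 2.850 × 0.4260 = 1.21 kg/m³.

1.21 kg/m³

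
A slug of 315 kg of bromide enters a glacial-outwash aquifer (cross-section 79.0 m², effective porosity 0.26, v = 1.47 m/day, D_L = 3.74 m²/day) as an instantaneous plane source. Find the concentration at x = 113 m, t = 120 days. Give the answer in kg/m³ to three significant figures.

0.0218 kg/m³

For an instantaneous plane source, C(x,t) = M/(n_e·A·√(4πDt)) · exp(−(x−vt)²/(4Dt)), with n_e·A the pore (flow) area.
Plume center vt = 1.47 × 120 = 176.4 m, so the well at 113 m is 63.4 m upgradient of the peak.
√(4πDt) = 75.10 m, giving peak height M/(n_e·A·√(4πDt)) = 315/(0.26 × 79.0 × 75.10) = 0.2042 kg/m³.
(x−vt)²/(4Dt) = (-63.4)²/(4 × 3.74 × 120) = 2.239; exp(−2.239) = 0.1066.
C = 0.2042 × 0.1066 = 0.0218 kg/m³.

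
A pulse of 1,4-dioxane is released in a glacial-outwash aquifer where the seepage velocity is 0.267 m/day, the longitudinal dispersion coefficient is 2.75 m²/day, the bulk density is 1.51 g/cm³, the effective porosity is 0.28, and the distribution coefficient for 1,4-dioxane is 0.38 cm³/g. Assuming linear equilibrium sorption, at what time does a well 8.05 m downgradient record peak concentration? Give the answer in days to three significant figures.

Retardation factor R = 1 + ρ_b·K_d/n = 1 + 1.51 × 0.38/0.28 = 3.049.
Sorption retards both mechanisms: v_R = v/R = 0.08757 m/day, D_R = D/R = 0.9019 m²/day.
Peak time from v_R²t² + 2D_R t − x² = 0: t = (√(D_R² + v_R²x²) − D_R)/v_R².
√(D_R² + v_R²x²) = √(0.9019² + 0.08757² × 8.05²) = 1.145; v_R² = 0.007669.
t = (1.145 − 0.9019)/0.007669 = 31.7 days.

31.7 days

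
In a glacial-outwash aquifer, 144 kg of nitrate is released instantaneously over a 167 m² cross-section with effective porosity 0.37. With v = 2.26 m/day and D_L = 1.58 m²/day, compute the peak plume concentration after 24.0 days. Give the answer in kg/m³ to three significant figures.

0.107 kg/m³

The peak of an instantaneous 1D plume sits at x = vt; there the Gaussian factor is 1 and C_max = M/(n_e·A·√(4πDt)), where n_e·A is the pore area the mass is dissolved in.
√(4πDt) = √(4π × 1.58 × 24.0) = 21.83 m, so C_max = 144/(0.37 × 167 × 21.83) = 0.107 kg/m³.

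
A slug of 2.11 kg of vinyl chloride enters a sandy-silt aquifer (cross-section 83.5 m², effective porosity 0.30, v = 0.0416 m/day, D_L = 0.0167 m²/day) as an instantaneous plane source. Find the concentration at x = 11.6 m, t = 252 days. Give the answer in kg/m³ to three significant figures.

For an instantaneous plane source, C(x,t) = M/(n_e·A·√(4πDt)) · exp(−(x−vt)²/(4Dt)), with n_e·A the pore (flow) area.
Plume center vt = 0.0416 × 252 = 10.4832 m, so the well at 11.6 m is 1.1168 m downgradient of the peak.
√(4πDt) = 7.272 m, giving peak height M/(n_e·A·√(4πDt)) = 2.11/(0.30 × 83.5 × 7.272) = 0.01158 kg/m³.
(x−vt)²/(4Dt) = (1.1168)²/(4 × 0.0167 × 252) = 0.07409; exp(−0.07409) = 0.9286.
C = 0.01158 × 0.9286 = 0.0108 kg/m³.

0.0108 kg/m³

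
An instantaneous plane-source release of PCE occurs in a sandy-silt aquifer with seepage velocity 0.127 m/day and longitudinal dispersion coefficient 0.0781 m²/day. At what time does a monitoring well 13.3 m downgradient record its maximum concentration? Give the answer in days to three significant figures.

For the 1D instantaneous-source solution, setting ∂C/∂t = 0 at fixed x gives v²t² + 2Dt − x² = 0, so t = (√(D² + v²x²) − D)/v².
√(D² + v²x²) = √(0.0781² + 0.127² × 13.3²) = 1.691; v² = 0.016129.
t = (1.691 − 0.0781)/0.016129 = 100 days (vs. the pure-advection estimate x/v = 105 d).

100 days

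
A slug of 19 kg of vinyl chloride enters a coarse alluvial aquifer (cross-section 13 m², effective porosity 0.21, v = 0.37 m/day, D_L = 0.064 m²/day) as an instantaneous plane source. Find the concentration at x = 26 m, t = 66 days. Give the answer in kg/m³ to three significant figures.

For an instantaneous plane source, C(x,t) = M/(n_e·A·√(4πDt)) · exp(−(x−vt)²/(4Dt)), with n_e·A the pore (flow) area.
Plume center vt = 0.37 × 66 = 24.42 m, so the well at 26 m is 1.58 m downgradient of the peak.
√(4πDt) = 7.286 m, giving peak height M/(n_e·A·√(4πDt)) = 19/(0.21 × 13 × 7.286) = 0.9552 kg/m³.
(x−vt)²/(4Dt) = (1.58)²/(4 × 0.064 × 66) = 0.1478; exp(−0.1478) = 0.8626.
C = 0.9552 × 0.8626 = 0.824 kg/m³.

0.824 kg/m³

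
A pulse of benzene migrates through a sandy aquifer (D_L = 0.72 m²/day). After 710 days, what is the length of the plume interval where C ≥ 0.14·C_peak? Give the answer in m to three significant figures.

127 m

The plume is Gaussian with σ = √(2Dt) = √(2 × 0.72 × 710) = 31.97 m.
C/C_peak = exp(−Δx²/(2σ²)) = 0.14 ⇒ Δx = σ·√(−2 ln 0.14) = 31.97 × 1.983 = 63.40 m.
Width = 2Δx = 127 m.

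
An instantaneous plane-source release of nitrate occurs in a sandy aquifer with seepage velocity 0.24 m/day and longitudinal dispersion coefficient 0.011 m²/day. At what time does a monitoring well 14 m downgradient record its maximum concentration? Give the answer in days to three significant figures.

58.1 days

For the 1D instantaneous-source solution, setting ∂C/∂t = 0 at fixed x gives v²t² + 2Dt − x² = 0, so t = (√(D² + v²x²) − D)/v².
√(D² + v²x²) = √(0.011² + 0.24² × 14²) = 3.360; v² = 0.0576.
t = (3.360 − 0.011)/0.0576 = 58.1 days (vs. the pure-advection estimate x/v = 58.3 d).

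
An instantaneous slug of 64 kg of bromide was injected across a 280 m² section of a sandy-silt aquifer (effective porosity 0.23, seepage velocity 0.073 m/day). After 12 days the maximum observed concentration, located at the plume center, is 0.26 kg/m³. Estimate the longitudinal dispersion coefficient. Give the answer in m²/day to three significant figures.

At the plume center C_max = M/(n_e·A·√(4πDt)), so D = M²/(4πt·(n_e·A·C_max)²).
n_e·A·C_max = 0.23 × 280 × 0.26 = 16.74 kg/m.
D = 64²/(4π × 12 × 16.74²) = 0.0969 m²/day.

0.0969 m²/day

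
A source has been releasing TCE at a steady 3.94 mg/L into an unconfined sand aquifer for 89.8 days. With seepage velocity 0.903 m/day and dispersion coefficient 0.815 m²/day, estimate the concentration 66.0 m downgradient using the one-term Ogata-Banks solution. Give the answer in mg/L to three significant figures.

3.52 mg/L

For a continuous step input, C/C₀ ≈ ½·erfc((x−vt)/(2√(Dt))).
vt = 0.903 × 89.8 = 81.0894 m and 2√(Dt) = 2√(0.815 × 89.8) = 17.11 m.
Argument (x−vt)/(2√(Dt)) = (66.0 − 81.0894)/17.11 = -0.8819; ½·erfc(-0.8819) = 0.8938.
C = 3.94 × 0.8938 = 3.52 mg/L.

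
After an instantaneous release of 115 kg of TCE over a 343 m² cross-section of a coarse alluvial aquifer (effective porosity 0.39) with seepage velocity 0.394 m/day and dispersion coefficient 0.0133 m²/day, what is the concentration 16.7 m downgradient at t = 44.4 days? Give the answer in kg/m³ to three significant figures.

For an instantaneous plane source, C(x,t) = M/(n_e·A·√(4πDt)) · exp(−(x−vt)²/(4Dt)), with n_e·A the pore (flow) area.
Plume center vt = 0.394 × 44.4 = 17.4936 m, so the well at 16.7 m is 0.7936 m upgradient of the peak.
√(4πDt) = 2.724 m, giving peak height M/(n_e·A·√(4πDt)) = 115/(0.39 × 343 × 2.724) = 0.3156 kg/m³.
(x−vt)²/(4Dt) = (-0.7936)²/(4 × 0.0133 × 44.4) = 0.2666; exp(−0.2666) = 0.7660.
C = 0.3156 × 0.7660 = 0.242 kg/m³.

0.242 kg/m³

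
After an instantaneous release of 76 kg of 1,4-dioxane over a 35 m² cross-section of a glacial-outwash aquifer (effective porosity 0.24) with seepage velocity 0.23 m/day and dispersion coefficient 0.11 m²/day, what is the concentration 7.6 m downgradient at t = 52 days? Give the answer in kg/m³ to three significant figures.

0.465 kg/m³

For an instantaneous plane source, C(x,t) = M/(n_e·A·√(4πDt)) · exp(−(x−vt)²/(4Dt)), with n_e·A the pore (flow) area.
Plume center vt = 0.23 × 52 = 11.96 m, so the well at 7.6 m is 4.36 m upgradient of the peak.
√(4πDt) = 8.478 m, giving peak height M/(n_e·A·√(4πDt)) = 76/(0.24 × 35 × 8.478) = 1.067 kg/m³.
(x−vt)²/(4Dt) = (-4.36)²/(4 × 0.11 × 52) = 0.8308; exp(−0.8308) = 0.4357.
C = 1.067 × 0.4357 = 0.465 kg/m³.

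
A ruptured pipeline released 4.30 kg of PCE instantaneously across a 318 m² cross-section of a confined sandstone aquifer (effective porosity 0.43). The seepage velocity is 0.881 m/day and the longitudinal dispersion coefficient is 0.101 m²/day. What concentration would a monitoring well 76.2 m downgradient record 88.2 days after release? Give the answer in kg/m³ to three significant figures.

0.00279 kg/m³

For an instantaneous plane source, C(x,t) = M/(n_e·A·√(4πDt)) · exp(−(x−vt)²/(4Dt)), with n_e·A the pore (flow) area.
Plume center vt = 0.881 × 88.2 = 77.7042 m, so the well at 76.2 m is 1.5042 m upgradient of the peak.
√(4πDt) = 10.58 m, giving peak height M/(n_e·A·√(4πDt)) = 4.30/(0.43 × 318 × 10.58) = 0.002972 kg/m³.
(x−vt)²/(4Dt) = (-1.5042)²/(4 × 0.101 × 88.2) = 0.06350; exp(−0.06350) = 0.9385.
C = 0.002972 × 0.9385 = 0.00279 kg/m³.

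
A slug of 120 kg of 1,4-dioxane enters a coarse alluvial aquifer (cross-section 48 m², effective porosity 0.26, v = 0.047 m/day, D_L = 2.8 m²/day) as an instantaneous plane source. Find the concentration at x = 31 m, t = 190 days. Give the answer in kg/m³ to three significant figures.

For an instantaneous plane source, C(x,t) = M/(n_e·A·√(4πDt)) · exp(−(x−vt)²/(4Dt)), with n_e·A the pore (flow) area.
Plume center vt = 0.047 × 190 = 8.93 m, so the well at 31 m is 22.07 m downgradient of the peak.
√(4πDt) = 81.76 m, giving peak height M/(n_e·A·√(4πDt)) = 120/(0.26 × 48 × 81.76) = 0.1176 kg/m³.
(x−vt)²/(4Dt) = (22.07)²/(4 × 2.8 × 190) = 0.2289; exp(−0.2289) = 0.7954.
C = 0.1176 × 0.7954 = 0.0935 kg/m³.

0.0935 kg/m³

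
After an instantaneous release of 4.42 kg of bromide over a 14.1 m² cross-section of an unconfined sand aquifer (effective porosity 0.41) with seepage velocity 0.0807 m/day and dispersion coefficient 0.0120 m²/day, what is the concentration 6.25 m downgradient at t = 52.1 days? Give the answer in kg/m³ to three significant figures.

For an instantaneous plane source, C(x,t) = M/(n_e·A·√(4πDt)) · exp(−(x−vt)²/(4Dt)), with n_e·A the pore (flow) area.
Plume center vt = 0.0807 × 52.1 = 4.20447 m, so the well at 6.25 m is 2.04553 m downgradient of the peak.
√(4πDt) = 2.803 m, giving peak height M/(n_e·A·√(4πDt)) = 4.42/(0.41 × 14.1 × 2.803) = 0.2728 kg/m³.
(x−vt)²/(4Dt) = (2.04553)²/(4 × 0.0120 × 52.1) = 1.673; exp(−1.673) = 0.1877.
C = 0.2728 × 0.1877 = 0.0512 kg/m³.

0.0512 kg/m³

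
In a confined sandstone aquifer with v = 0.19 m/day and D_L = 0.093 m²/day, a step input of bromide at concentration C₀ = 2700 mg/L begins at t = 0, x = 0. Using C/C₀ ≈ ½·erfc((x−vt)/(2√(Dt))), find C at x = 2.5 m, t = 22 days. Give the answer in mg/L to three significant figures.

For a continuous step input, C/C₀ ≈ ½·erfc((x−vt)/(2√(Dt))).
vt = 0.19 × 22 = 4.18 m and 2√(Dt) = 2√(0.093 × 22) = 2.861 m.
Argument (x−vt)/(2√(Dt)) = (2.5 − 4.18)/2.861 = -0.5872; ½·erfc(-0.5872) = 0.7969.
C = 2700 × 0.7969 = 2150 mg/L.

2150 mg/L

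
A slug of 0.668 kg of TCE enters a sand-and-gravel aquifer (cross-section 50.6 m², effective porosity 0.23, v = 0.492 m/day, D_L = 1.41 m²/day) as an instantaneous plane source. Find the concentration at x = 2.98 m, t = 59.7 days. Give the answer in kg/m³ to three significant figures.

0.000223 kg/m³

For an instantaneous plane source, C(x,t) = M/(n_e·A·√(4πDt)) · exp(−(x−vt)²/(4Dt)), with n_e·A the pore (flow) area.
Plume center vt = 0.492 × 59.7 = 29.3724 m, so the well at 2.98 m is 26.3924 m upgradient of the peak.
√(4πDt) = 32.52 m, giving peak height M/(n_e·A·√(4πDt)) = 0.668/(0.23 × 50.6 × 32.52) = 0.001765 kg/m³.
(x−vt)²/(4Dt) = (-26.3924)²/(4 × 1.41 × 59.7) = 2.069; exp(−2.069) = 0.1263.
C = 0.001765 × 0.1263 = 0.000223 kg/m³.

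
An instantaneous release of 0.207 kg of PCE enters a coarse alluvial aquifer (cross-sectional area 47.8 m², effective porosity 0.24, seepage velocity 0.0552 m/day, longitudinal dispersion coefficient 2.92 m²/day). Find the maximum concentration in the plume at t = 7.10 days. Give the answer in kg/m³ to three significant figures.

The peak of an instantaneous 1D plume sits at x = vt; there the Gaussian factor is 1 and C_max = M/(n_e·A·√(4πDt)), where n_e·A is the pore area the mass is dissolved in.
√(4πDt) = √(4π × 2.92 × 7.10) = 16.14 m, so C_max = 0.207/(0.24 × 47.8 × 16.14) = 0.00112 kg/m³.

0.00112 kg/m³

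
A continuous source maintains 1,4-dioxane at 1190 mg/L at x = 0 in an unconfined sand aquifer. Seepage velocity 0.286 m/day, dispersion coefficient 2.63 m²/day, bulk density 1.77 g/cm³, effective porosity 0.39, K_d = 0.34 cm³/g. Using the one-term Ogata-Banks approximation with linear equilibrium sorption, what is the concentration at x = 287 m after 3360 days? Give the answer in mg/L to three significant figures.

Retardation factor R = 1 + ρ_b·K_d/n = 1 + 1.77 × 0.34/0.39 = 2.543.
Sorption retards both mechanisms: v_R = v/R = 0.1125 m/day, D_R = D/R = 1.034 m²/day.
v_R·t = 0.1125 × 3360 = 378 m; 2√(D_R t) = 117.9 m; argument = (287 − 378)/117.9 = -0.7718.
C = C₀ × ½·erfc(-0.7718) = 1190 × 0.8625 = 1030 mg/L.

1030 mg/L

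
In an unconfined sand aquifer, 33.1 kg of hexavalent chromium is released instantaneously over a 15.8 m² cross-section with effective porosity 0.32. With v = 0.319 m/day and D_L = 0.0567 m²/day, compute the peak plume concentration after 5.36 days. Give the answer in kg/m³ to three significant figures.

The peak of an instantaneous 1D plume sits at x = vt; there the Gaussian factor is 1 and C_max = M/(n_e·A·√(4πDt)), where n_e·A is the pore area the mass is dissolved in.
√(4πDt) = √(4π × 0.0567 × 5.36) = 1.954 m, so C_max = 33.1/(0.32 × 15.8 × 1.954) = 3.35 kg/m³.

3.35 kg/m³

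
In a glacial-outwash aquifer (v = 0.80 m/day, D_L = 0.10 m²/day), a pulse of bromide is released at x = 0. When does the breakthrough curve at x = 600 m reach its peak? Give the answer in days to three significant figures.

For the 1D instantaneous-source solution, setting ∂C/∂t = 0 at fixed x gives v²t² + 2Dt − x² = 0, so t = (√(D² + v²x²) − D)/v².
√(D² + v²x²) = √(0.10² + 0.80² × 600²) = 480.0; v² = 0.64.
t = (480.0 − 0.10)/0.64 = 750 days (vs. the pure-advection estimate x/v = 750 d).

750 days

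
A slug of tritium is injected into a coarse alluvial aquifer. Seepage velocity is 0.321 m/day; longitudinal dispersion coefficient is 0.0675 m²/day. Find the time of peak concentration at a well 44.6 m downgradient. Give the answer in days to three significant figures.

For the 1D instantaneous-source solution, setting ∂C/∂t = 0 at fixed x gives v²t² + 2Dt − x² = 0, so t = (√(D² + v²x²) − D)/v².
√(D² + v²x²) = √(0.0675² + 0.321² × 44.6²) = 14.32; v² = 0.103041.
t = (14.32 − 0.0675)/0.103041 = 138 days (vs. the pure-advection estimate x/v = 139 d).

138 days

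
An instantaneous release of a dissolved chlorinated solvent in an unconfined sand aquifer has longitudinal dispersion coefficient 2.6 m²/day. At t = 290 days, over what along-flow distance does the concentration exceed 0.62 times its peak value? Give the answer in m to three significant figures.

75.9 m

The plume is Gaussian with σ = √(2Dt) = √(2 × 2.6 × 290) = 38.83 m.
C/C_peak = exp(−Δx²/(2σ²)) = 0.62 ⇒ Δx = σ·√(−2 ln 0.62) = 38.83 × 0.9778 = 37.97 m.
Width = 2Δx = 75.9 m.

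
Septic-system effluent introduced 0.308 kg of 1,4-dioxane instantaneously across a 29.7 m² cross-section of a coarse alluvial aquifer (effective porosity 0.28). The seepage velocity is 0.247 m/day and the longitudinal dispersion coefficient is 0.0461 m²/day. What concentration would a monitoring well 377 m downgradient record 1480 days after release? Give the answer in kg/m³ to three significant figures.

0.000783 kg/m³

For an instantaneous plane source, C(x,t) = M/(n_e·A·√(4πDt)) · exp(−(x−vt)²/(4Dt)), with n_e·A the pore (flow) area.
Plume center vt = 0.247 × 1480 = 365.56 m, so the well at 377 m is 11.44 m downgradient of the peak.
√(4πDt) = 29.28 m, giving peak height M/(n_e·A·√(4πDt)) = 0.308/(0.28 × 29.7 × 29.28) = 0.001265 kg/m³.
(x−vt)²/(4Dt) = (11.44)²/(4 × 0.0461 × 1480) = 0.4795; exp(−0.4795) = 0.6191.
C = 0.001265 × 0.6191 = 0.000783 kg/m³.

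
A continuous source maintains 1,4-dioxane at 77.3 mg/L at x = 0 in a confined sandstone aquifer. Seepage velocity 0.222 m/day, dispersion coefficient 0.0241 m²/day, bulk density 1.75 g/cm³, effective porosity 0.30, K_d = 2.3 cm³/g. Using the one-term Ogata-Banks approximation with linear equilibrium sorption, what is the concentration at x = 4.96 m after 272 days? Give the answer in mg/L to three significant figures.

Retardation factor R = 1 + ρ_b·K_d/n = 1 + 1.75 × 2.3/0.30 = 14.42.
Sorption retards both mechanisms: v_R = v/R = 0.01540 m/day, D_R = D/R = 0.001671 m²/day.
v_R·t = 0.01540 × 272 = 4.1888 m; 2√(D_R t) = 1.348 m; argument = (4.96 − 4.1888)/1.348 = 0.5721.
C = C₀ × ½·erfc(0.5721) = 77.3 × 0.2092 = 16.2 mg/L.

16.2 mg/L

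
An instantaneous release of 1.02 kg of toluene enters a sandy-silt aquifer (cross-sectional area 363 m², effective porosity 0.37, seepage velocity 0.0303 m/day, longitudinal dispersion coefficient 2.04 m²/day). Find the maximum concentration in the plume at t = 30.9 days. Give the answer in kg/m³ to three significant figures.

The peak of an instantaneous 1D plume sits at x = vt; there the Gaussian factor is 1 and C_max = M/(n_e·A·√(4πDt)), where n_e·A is the pore area the mass is dissolved in.
√(4πDt) = √(4π × 2.04 × 30.9) = 28.14 m, so C_max = 1.02/(0.37 × 363 × 28.14) = 0.000270 kg/m³.

0.000270 kg/m³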